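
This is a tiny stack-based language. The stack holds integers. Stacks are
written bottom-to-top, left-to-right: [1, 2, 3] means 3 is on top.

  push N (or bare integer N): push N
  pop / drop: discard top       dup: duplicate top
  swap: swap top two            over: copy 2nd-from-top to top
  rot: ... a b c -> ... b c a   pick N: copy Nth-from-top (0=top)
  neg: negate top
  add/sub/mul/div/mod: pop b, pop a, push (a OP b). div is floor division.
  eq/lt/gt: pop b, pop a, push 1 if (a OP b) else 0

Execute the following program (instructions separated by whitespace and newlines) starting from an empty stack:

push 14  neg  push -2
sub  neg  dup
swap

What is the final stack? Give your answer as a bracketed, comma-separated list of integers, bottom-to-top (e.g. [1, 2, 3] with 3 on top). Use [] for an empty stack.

Answer: [12, 12]

Derivation:
After 'push 14': [14]
After 'neg': [-14]
After 'push -2': [-14, -2]
After 'sub': [-12]
After 'neg': [12]
After 'dup': [12, 12]
After 'swap': [12, 12]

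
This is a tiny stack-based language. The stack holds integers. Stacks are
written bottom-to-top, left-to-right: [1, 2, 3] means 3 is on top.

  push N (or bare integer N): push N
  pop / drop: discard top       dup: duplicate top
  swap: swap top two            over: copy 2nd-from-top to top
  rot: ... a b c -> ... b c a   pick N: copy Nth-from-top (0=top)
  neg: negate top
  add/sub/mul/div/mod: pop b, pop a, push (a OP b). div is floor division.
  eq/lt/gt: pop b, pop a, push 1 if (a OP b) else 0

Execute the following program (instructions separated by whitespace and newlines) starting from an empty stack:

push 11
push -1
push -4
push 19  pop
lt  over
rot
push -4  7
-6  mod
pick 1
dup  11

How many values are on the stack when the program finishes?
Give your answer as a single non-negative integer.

After 'push 11': stack = [11] (depth 1)
After 'push -1': stack = [11, -1] (depth 2)
After 'push -4': stack = [11, -1, -4] (depth 3)
After 'push 19': stack = [11, -1, -4, 19] (depth 4)
After 'pop': stack = [11, -1, -4] (depth 3)
After 'lt': stack = [11, 0] (depth 2)
After 'over': stack = [11, 0, 11] (depth 3)
After 'rot': stack = [0, 11, 11] (depth 3)
After 'push -4': stack = [0, 11, 11, -4] (depth 4)
After 'push 7': stack = [0, 11, 11, -4, 7] (depth 5)
After 'push -6': stack = [0, 11, 11, -4, 7, -6] (depth 6)
After 'mod': stack = [0, 11, 11, -4, -5] (depth 5)
After 'pick 1': stack = [0, 11, 11, -4, -5, -4] (depth 6)
After 'dup': stack = [0, 11, 11, -4, -5, -4, -4] (depth 7)
After 'push 11': stack = [0, 11, 11, -4, -5, -4, -4, 11] (depth 8)

Answer: 8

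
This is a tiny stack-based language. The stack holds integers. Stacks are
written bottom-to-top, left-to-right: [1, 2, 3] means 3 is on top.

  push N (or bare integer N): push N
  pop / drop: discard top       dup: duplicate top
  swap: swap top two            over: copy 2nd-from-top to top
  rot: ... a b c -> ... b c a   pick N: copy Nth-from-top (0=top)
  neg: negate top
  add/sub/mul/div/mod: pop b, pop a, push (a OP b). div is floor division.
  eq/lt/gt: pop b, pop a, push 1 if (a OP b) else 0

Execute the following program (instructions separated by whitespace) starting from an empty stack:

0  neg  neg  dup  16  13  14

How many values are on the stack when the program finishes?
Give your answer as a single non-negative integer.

After 'push 0': stack = [0] (depth 1)
After 'neg': stack = [0] (depth 1)
After 'neg': stack = [0] (depth 1)
After 'dup': stack = [0, 0] (depth 2)
After 'push 16': stack = [0, 0, 16] (depth 3)
After 'push 13': stack = [0, 0, 16, 13] (depth 4)
After 'push 14': stack = [0, 0, 16, 13, 14] (depth 5)

Answer: 5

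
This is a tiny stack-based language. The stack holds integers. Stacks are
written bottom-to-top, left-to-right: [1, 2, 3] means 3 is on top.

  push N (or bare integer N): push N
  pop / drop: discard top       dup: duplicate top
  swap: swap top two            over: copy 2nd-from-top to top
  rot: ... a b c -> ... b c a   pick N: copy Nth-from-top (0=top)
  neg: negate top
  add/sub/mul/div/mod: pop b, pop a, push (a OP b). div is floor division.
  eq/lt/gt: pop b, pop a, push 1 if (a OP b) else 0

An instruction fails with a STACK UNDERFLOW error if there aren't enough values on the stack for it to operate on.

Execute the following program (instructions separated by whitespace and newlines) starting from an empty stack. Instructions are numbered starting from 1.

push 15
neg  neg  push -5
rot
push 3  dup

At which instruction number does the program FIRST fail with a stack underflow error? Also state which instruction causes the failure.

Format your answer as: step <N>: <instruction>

Step 1 ('push 15'): stack = [15], depth = 1
Step 2 ('neg'): stack = [-15], depth = 1
Step 3 ('neg'): stack = [15], depth = 1
Step 4 ('push -5'): stack = [15, -5], depth = 2
Step 5 ('rot'): needs 3 value(s) but depth is 2 — STACK UNDERFLOW

Answer: step 5: rot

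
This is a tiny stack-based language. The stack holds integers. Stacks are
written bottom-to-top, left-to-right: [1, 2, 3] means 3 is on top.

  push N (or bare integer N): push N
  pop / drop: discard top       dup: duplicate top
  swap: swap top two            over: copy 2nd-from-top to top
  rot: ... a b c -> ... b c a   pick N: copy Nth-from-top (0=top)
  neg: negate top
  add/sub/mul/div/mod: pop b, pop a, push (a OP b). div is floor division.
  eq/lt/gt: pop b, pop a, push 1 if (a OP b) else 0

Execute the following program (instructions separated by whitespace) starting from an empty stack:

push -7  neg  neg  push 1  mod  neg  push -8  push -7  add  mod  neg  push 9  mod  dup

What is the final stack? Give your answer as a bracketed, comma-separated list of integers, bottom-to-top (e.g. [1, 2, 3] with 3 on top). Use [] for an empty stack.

Answer: [0, 0]

Derivation:
After 'push -7': [-7]
After 'neg': [7]
After 'neg': [-7]
After 'push 1': [-7, 1]
After 'mod': [0]
After 'neg': [0]
After 'push -8': [0, -8]
After 'push -7': [0, -8, -7]
After 'add': [0, -15]
After 'mod': [0]
After 'neg': [0]
After 'push 9': [0, 9]
After 'mod': [0]
After 'dup': [0, 0]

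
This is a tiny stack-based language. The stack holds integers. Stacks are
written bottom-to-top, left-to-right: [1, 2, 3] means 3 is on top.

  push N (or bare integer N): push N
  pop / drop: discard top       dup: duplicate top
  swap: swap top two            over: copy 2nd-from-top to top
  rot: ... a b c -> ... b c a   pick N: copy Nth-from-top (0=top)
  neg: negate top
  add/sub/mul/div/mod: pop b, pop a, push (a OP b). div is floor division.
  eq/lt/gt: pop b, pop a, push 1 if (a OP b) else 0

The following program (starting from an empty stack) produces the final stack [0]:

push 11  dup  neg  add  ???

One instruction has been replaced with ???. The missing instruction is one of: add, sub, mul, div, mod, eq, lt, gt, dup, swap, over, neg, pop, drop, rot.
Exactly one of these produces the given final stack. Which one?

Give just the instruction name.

Answer: neg

Derivation:
Stack before ???: [0]
Stack after ???:  [0]
The instruction that transforms [0] -> [0] is: neg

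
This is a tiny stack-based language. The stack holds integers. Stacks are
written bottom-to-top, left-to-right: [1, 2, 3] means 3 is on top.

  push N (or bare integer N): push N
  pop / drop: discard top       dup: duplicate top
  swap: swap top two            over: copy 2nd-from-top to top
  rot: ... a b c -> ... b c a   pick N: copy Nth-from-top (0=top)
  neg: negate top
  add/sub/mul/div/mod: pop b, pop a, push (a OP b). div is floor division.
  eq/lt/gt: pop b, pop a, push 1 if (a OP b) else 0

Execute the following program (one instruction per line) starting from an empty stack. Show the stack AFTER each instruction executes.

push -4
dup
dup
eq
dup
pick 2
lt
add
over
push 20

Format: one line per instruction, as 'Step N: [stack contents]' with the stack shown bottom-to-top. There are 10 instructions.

Step 1: [-4]
Step 2: [-4, -4]
Step 3: [-4, -4, -4]
Step 4: [-4, 1]
Step 5: [-4, 1, 1]
Step 6: [-4, 1, 1, -4]
Step 7: [-4, 1, 0]
Step 8: [-4, 1]
Step 9: [-4, 1, -4]
Step 10: [-4, 1, -4, 20]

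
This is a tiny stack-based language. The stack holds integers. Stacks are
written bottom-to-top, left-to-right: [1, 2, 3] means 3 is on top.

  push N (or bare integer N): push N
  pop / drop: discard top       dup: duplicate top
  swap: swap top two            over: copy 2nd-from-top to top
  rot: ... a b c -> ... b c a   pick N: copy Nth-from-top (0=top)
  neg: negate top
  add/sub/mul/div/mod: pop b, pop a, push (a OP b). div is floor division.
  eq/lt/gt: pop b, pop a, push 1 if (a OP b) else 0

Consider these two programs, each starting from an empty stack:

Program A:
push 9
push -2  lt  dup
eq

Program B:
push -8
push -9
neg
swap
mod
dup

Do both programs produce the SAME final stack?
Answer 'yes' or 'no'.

Answer: no

Derivation:
Program A trace:
  After 'push 9': [9]
  After 'push -2': [9, -2]
  After 'lt': [0]
  After 'dup': [0, 0]
  After 'eq': [1]
Program A final stack: [1]

Program B trace:
  After 'push -8': [-8]
  After 'push -9': [-8, -9]
  After 'neg': [-8, 9]
  After 'swap': [9, -8]
  After 'mod': [-7]
  After 'dup': [-7, -7]
Program B final stack: [-7, -7]
Same: no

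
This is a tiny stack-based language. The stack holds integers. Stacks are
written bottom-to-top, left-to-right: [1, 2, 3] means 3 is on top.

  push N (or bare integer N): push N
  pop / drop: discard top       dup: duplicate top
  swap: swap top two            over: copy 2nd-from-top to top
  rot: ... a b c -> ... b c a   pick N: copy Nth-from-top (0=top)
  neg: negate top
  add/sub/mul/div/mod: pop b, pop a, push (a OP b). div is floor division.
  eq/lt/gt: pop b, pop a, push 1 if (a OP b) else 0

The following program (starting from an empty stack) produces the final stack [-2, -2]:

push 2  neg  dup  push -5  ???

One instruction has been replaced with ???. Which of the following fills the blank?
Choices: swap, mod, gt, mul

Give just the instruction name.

Answer: mod

Derivation:
Stack before ???: [-2, -2, -5]
Stack after ???:  [-2, -2]
Checking each choice:
  swap: produces [-2, -5, -2]
  mod: MATCH
  gt: produces [-2, 1]
  mul: produces [-2, 10]


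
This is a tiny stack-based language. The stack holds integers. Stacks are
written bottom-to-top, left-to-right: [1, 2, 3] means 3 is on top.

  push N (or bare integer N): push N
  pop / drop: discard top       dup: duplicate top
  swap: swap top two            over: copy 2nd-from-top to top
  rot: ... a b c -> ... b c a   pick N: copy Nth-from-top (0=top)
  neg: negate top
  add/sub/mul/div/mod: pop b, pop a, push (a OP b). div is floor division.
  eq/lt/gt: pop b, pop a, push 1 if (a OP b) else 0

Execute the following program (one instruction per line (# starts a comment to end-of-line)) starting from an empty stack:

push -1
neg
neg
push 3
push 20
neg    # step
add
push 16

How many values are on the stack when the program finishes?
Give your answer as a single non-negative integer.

After 'push -1': stack = [-1] (depth 1)
After 'neg': stack = [1] (depth 1)
After 'neg': stack = [-1] (depth 1)
After 'push 3': stack = [-1, 3] (depth 2)
After 'push 20': stack = [-1, 3, 20] (depth 3)
After 'neg': stack = [-1, 3, -20] (depth 3)
After 'add': stack = [-1, -17] (depth 2)
After 'push 16': stack = [-1, -17, 16] (depth 3)

Answer: 3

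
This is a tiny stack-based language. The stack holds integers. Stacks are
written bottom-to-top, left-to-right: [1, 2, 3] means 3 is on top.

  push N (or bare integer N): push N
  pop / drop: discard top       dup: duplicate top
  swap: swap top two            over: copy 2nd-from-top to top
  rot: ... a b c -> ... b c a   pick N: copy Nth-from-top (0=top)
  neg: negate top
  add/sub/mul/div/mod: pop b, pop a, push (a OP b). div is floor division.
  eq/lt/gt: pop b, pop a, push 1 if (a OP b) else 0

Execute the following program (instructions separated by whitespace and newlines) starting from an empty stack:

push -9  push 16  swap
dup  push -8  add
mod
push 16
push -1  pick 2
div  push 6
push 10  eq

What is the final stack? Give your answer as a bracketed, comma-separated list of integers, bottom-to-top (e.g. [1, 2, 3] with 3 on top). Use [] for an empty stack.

Answer: [16, -9, 16, 0, 0]

Derivation:
After 'push -9': [-9]
After 'push 16': [-9, 16]
After 'swap': [16, -9]
After 'dup': [16, -9, -9]
After 'push -8': [16, -9, -9, -8]
After 'add': [16, -9, -17]
After 'mod': [16, -9]
After 'push 16': [16, -9, 16]
After 'push -1': [16, -9, 16, -1]
After 'pick 2': [16, -9, 16, -1, -9]
After 'div': [16, -9, 16, 0]
After 'push 6': [16, -9, 16, 0, 6]
After 'push 10': [16, -9, 16, 0, 6, 10]
After 'eq': [16, -9, 16, 0, 0]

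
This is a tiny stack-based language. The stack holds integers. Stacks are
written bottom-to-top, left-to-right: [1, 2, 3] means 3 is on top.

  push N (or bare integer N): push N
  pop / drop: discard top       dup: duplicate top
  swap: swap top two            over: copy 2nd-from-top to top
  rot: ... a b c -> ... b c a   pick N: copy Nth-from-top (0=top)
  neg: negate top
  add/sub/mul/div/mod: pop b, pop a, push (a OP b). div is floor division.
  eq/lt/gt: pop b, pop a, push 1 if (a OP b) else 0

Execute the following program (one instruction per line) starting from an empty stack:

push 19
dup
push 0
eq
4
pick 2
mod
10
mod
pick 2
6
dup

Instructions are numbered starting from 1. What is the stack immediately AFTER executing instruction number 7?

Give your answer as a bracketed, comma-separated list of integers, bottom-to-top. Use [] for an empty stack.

Step 1 ('push 19'): [19]
Step 2 ('dup'): [19, 19]
Step 3 ('push 0'): [19, 19, 0]
Step 4 ('eq'): [19, 0]
Step 5 ('4'): [19, 0, 4]
Step 6 ('pick 2'): [19, 0, 4, 19]
Step 7 ('mod'): [19, 0, 4]

Answer: [19, 0, 4]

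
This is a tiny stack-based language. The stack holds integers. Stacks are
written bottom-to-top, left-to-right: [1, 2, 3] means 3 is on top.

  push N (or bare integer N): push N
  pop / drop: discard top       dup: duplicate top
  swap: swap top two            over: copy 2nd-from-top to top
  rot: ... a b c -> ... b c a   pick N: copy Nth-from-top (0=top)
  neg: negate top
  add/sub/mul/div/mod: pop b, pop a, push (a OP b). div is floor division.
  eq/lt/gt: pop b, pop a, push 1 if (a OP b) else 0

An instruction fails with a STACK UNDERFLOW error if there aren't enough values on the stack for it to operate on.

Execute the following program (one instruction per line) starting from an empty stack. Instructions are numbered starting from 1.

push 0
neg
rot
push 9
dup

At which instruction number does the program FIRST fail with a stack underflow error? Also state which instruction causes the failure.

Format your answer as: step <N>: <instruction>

Step 1 ('push 0'): stack = [0], depth = 1
Step 2 ('neg'): stack = [0], depth = 1
Step 3 ('rot'): needs 3 value(s) but depth is 1 — STACK UNDERFLOW

Answer: step 3: rot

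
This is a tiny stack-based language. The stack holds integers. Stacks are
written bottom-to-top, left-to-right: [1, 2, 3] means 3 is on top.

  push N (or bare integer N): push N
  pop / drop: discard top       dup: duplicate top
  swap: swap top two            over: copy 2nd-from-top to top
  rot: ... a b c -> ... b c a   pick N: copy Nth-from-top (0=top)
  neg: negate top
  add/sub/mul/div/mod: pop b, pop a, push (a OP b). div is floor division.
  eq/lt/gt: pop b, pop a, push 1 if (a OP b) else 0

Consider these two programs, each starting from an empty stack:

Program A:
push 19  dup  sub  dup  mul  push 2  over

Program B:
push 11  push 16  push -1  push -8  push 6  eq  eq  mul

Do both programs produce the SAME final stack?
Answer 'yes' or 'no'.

Answer: no

Derivation:
Program A trace:
  After 'push 19': [19]
  After 'dup': [19, 19]
  After 'sub': [0]
  After 'dup': [0, 0]
  After 'mul': [0]
  After 'push 2': [0, 2]
  After 'over': [0, 2, 0]
Program A final stack: [0, 2, 0]

Program B trace:
  After 'push 11': [11]
  After 'push 16': [11, 16]
  After 'push -1': [11, 16, -1]
  After 'push -8': [11, 16, -1, -8]
  After 'push 6': [11, 16, -1, -8, 6]
  After 'eq': [11, 16, -1, 0]
  After 'eq': [11, 16, 0]
  After 'mul': [11, 0]
Program B final stack: [11, 0]
Same: no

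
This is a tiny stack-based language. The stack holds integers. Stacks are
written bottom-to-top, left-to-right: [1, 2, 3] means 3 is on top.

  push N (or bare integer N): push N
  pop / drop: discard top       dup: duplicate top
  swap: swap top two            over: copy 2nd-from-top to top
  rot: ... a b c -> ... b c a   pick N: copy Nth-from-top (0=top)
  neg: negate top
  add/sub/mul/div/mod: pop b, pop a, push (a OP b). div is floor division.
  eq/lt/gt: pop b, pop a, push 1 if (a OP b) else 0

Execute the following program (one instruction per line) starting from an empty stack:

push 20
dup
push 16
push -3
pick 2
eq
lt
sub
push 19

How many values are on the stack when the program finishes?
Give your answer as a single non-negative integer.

Answer: 3

Derivation:
After 'push 20': stack = [20] (depth 1)
After 'dup': stack = [20, 20] (depth 2)
After 'push 16': stack = [20, 20, 16] (depth 3)
After 'push -3': stack = [20, 20, 16, -3] (depth 4)
After 'pick 2': stack = [20, 20, 16, -3, 20] (depth 5)
After 'eq': stack = [20, 20, 16, 0] (depth 4)
After 'lt': stack = [20, 20, 0] (depth 3)
After 'sub': stack = [20, 20] (depth 2)
After 'push 19': stack = [20, 20, 19] (depth 3)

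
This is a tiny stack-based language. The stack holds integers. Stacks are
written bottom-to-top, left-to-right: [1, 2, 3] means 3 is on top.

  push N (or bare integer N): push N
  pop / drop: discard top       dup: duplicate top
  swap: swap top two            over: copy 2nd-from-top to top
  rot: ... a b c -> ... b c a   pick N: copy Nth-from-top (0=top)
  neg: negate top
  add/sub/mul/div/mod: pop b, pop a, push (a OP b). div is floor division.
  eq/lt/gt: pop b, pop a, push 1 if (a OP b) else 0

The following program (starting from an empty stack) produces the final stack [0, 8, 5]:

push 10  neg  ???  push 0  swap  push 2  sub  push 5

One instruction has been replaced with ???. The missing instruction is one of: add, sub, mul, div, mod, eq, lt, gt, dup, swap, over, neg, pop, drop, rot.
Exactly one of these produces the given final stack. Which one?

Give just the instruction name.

Answer: neg

Derivation:
Stack before ???: [-10]
Stack after ???:  [10]
The instruction that transforms [-10] -> [10] is: neg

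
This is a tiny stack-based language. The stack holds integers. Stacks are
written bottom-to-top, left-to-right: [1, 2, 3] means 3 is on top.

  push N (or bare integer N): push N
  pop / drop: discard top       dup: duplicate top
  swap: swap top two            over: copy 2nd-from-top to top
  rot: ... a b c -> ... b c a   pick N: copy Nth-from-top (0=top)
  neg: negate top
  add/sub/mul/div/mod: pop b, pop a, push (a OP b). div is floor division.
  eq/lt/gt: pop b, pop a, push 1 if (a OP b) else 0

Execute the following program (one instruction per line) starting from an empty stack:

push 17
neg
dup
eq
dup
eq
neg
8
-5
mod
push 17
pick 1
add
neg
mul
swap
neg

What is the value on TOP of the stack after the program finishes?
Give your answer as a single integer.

Answer: 1

Derivation:
After 'push 17': [17]
After 'neg': [-17]
After 'dup': [-17, -17]
After 'eq': [1]
After 'dup': [1, 1]
After 'eq': [1]
After 'neg': [-1]
After 'push 8': [-1, 8]
After 'push -5': [-1, 8, -5]
After 'mod': [-1, -2]
After 'push 17': [-1, -2, 17]
After 'pick 1': [-1, -2, 17, -2]
After 'add': [-1, -2, 15]
After 'neg': [-1, -2, -15]
After 'mul': [-1, 30]
After 'swap': [30, -1]
After 'neg': [30, 1]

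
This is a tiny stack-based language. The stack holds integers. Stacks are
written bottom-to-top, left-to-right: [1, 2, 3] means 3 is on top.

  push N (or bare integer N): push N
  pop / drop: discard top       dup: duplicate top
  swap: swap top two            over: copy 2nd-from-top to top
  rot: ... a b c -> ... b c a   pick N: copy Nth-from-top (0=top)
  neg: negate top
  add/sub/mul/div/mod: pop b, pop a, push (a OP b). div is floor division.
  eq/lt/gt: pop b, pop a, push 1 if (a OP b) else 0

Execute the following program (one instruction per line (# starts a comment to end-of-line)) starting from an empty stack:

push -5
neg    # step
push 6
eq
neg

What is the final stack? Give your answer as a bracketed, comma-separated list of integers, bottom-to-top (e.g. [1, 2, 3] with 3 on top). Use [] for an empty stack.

Answer: [0]

Derivation:
After 'push -5': [-5]
After 'neg': [5]
After 'push 6': [5, 6]
After 'eq': [0]
After 'neg': [0]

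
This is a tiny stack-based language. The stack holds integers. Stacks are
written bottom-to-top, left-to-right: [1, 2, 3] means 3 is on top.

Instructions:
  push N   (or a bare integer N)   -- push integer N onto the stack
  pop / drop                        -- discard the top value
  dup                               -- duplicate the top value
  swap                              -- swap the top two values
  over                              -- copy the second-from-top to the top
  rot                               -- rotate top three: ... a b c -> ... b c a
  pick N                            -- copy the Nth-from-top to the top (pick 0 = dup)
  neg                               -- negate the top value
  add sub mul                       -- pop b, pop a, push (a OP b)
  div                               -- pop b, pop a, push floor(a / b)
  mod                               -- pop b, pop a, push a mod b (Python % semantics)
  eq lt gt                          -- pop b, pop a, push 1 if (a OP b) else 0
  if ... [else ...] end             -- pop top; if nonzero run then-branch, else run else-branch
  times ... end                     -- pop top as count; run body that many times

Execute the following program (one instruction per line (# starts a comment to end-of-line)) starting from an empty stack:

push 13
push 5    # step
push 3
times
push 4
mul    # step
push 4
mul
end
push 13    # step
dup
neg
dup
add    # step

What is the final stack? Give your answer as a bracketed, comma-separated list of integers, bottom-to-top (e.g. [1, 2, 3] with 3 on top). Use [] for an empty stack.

After 'push 13': [13]
After 'push 5': [13, 5]
After 'push 3': [13, 5, 3]
After 'times': [13, 5]
After 'push 4': [13, 5, 4]
After 'mul': [13, 20]
After 'push 4': [13, 20, 4]
After 'mul': [13, 80]
After 'push 4': [13, 80, 4]
After 'mul': [13, 320]
After 'push 4': [13, 320, 4]
After 'mul': [13, 1280]
After 'push 4': [13, 1280, 4]
After 'mul': [13, 5120]
After 'push 4': [13, 5120, 4]
After 'mul': [13, 20480]
After 'push 13': [13, 20480, 13]
After 'dup': [13, 20480, 13, 13]
After 'neg': [13, 20480, 13, -13]
After 'dup': [13, 20480, 13, -13, -13]
After 'add': [13, 20480, 13, -26]

Answer: [13, 20480, 13, -26]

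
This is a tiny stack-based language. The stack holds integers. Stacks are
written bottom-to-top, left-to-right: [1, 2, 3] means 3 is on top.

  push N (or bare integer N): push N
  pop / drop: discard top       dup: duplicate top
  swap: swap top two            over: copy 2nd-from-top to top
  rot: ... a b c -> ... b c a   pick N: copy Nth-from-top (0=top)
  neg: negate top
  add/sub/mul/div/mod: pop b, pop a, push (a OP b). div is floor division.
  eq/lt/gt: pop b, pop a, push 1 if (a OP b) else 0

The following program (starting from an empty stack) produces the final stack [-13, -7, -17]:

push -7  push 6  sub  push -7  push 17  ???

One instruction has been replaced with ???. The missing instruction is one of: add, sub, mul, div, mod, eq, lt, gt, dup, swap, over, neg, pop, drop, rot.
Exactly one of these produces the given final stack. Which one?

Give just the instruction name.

Answer: neg

Derivation:
Stack before ???: [-13, -7, 17]
Stack after ???:  [-13, -7, -17]
The instruction that transforms [-13, -7, 17] -> [-13, -7, -17] is: neg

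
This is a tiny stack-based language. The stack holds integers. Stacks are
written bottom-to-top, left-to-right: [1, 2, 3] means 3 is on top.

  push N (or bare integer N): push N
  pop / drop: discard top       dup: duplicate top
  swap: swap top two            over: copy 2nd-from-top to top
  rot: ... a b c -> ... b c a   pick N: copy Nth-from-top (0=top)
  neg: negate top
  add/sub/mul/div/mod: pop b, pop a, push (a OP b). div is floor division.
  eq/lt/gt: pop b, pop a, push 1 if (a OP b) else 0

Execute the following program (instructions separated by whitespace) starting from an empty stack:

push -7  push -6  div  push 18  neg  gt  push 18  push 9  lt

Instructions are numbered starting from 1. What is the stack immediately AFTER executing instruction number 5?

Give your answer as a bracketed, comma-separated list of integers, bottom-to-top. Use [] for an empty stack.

Answer: [1, -18]

Derivation:
Step 1 ('push -7'): [-7]
Step 2 ('push -6'): [-7, -6]
Step 3 ('div'): [1]
Step 4 ('push 18'): [1, 18]
Step 5 ('neg'): [1, -18]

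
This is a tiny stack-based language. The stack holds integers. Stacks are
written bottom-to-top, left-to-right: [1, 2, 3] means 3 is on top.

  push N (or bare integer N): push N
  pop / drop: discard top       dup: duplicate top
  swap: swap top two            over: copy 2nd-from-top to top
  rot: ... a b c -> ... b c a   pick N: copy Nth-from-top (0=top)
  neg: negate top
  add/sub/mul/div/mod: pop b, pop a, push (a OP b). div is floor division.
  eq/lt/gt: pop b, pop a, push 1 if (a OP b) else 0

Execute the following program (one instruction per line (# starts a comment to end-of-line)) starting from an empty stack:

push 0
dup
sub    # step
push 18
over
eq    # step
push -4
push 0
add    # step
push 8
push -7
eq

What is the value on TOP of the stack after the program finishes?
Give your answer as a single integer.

After 'push 0': [0]
After 'dup': [0, 0]
After 'sub': [0]
After 'push 18': [0, 18]
After 'over': [0, 18, 0]
After 'eq': [0, 0]
After 'push -4': [0, 0, -4]
After 'push 0': [0, 0, -4, 0]
After 'add': [0, 0, -4]
After 'push 8': [0, 0, -4, 8]
After 'push -7': [0, 0, -4, 8, -7]
After 'eq': [0, 0, -4, 0]

Answer: 0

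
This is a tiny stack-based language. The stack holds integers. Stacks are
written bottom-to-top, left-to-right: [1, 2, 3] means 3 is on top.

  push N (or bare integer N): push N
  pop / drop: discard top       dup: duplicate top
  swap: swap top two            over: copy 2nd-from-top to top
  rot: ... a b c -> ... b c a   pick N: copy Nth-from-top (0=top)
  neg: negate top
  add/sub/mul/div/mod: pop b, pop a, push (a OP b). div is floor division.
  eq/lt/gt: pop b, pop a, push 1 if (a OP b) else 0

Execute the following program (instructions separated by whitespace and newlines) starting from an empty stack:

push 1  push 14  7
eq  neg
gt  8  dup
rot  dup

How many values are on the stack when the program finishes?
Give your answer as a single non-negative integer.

Answer: 4

Derivation:
After 'push 1': stack = [1] (depth 1)
After 'push 14': stack = [1, 14] (depth 2)
After 'push 7': stack = [1, 14, 7] (depth 3)
After 'eq': stack = [1, 0] (depth 2)
After 'neg': stack = [1, 0] (depth 2)
After 'gt': stack = [1] (depth 1)
After 'push 8': stack = [1, 8] (depth 2)
After 'dup': stack = [1, 8, 8] (depth 3)
After 'rot': stack = [8, 8, 1] (depth 3)
After 'dup': stack = [8, 8, 1, 1] (depth 4)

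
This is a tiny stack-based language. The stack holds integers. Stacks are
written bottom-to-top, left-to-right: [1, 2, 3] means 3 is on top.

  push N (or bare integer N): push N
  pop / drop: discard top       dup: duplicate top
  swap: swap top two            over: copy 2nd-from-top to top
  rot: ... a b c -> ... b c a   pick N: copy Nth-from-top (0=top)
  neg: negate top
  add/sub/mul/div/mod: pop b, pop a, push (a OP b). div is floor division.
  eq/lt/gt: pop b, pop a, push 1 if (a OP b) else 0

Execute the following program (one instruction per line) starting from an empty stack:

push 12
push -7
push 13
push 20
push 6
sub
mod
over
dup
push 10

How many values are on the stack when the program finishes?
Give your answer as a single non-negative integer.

After 'push 12': stack = [12] (depth 1)
After 'push -7': stack = [12, -7] (depth 2)
After 'push 13': stack = [12, -7, 13] (depth 3)
After 'push 20': stack = [12, -7, 13, 20] (depth 4)
After 'push 6': stack = [12, -7, 13, 20, 6] (depth 5)
After 'sub': stack = [12, -7, 13, 14] (depth 4)
After 'mod': stack = [12, -7, 13] (depth 3)
After 'over': stack = [12, -7, 13, -7] (depth 4)
After 'dup': stack = [12, -7, 13, -7, -7] (depth 5)
After 'push 10': stack = [12, -7, 13, -7, -7, 10] (depth 6)

Answer: 6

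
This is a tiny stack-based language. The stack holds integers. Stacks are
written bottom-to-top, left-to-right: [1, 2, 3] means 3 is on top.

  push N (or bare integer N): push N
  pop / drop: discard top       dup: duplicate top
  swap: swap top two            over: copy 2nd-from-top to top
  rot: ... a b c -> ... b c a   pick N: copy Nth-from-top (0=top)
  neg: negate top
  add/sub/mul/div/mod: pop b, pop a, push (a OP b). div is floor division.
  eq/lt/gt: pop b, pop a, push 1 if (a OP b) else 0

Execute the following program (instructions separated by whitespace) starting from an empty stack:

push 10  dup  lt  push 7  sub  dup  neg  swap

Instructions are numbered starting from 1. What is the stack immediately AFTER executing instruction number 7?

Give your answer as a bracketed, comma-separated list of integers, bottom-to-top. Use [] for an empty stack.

Answer: [-7, 7]

Derivation:
Step 1 ('push 10'): [10]
Step 2 ('dup'): [10, 10]
Step 3 ('lt'): [0]
Step 4 ('push 7'): [0, 7]
Step 5 ('sub'): [-7]
Step 6 ('dup'): [-7, -7]
Step 7 ('neg'): [-7, 7]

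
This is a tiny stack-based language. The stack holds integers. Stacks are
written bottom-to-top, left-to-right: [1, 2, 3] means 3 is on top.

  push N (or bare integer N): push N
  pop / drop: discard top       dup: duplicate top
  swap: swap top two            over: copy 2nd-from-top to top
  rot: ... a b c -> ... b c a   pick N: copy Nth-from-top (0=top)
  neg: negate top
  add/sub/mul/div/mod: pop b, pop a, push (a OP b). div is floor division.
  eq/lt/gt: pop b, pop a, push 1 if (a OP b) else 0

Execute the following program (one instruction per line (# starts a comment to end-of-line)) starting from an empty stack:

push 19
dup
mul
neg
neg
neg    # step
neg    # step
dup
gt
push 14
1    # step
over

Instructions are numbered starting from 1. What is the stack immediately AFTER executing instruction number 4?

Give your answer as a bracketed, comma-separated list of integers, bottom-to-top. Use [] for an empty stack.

Step 1 ('push 19'): [19]
Step 2 ('dup'): [19, 19]
Step 3 ('mul'): [361]
Step 4 ('neg'): [-361]

Answer: [-361]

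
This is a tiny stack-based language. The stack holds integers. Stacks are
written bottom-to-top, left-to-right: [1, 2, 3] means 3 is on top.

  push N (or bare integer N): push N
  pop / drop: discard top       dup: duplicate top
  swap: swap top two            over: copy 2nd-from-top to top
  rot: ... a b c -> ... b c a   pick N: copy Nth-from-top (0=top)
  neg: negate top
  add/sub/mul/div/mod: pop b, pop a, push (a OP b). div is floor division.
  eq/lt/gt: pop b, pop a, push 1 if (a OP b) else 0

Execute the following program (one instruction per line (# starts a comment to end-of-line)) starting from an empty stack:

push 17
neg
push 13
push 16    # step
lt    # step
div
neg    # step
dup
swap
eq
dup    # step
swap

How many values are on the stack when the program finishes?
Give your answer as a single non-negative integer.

After 'push 17': stack = [17] (depth 1)
After 'neg': stack = [-17] (depth 1)
After 'push 13': stack = [-17, 13] (depth 2)
After 'push 16': stack = [-17, 13, 16] (depth 3)
After 'lt': stack = [-17, 1] (depth 2)
After 'div': stack = [-17] (depth 1)
After 'neg': stack = [17] (depth 1)
After 'dup': stack = [17, 17] (depth 2)
After 'swap': stack = [17, 17] (depth 2)
After 'eq': stack = [1] (depth 1)
After 'dup': stack = [1, 1] (depth 2)
After 'swap': stack = [1, 1] (depth 2)

Answer: 2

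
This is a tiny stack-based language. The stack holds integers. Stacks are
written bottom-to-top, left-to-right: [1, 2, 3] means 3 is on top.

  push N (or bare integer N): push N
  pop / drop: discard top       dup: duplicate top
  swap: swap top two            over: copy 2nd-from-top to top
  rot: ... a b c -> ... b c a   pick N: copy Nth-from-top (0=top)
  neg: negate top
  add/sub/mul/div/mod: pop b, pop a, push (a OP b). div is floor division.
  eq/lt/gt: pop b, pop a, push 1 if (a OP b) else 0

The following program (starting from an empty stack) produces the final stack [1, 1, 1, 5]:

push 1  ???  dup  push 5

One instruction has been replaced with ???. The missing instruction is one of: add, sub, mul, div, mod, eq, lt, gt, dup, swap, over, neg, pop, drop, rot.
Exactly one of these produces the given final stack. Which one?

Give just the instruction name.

Answer: dup

Derivation:
Stack before ???: [1]
Stack after ???:  [1, 1]
The instruction that transforms [1] -> [1, 1] is: dup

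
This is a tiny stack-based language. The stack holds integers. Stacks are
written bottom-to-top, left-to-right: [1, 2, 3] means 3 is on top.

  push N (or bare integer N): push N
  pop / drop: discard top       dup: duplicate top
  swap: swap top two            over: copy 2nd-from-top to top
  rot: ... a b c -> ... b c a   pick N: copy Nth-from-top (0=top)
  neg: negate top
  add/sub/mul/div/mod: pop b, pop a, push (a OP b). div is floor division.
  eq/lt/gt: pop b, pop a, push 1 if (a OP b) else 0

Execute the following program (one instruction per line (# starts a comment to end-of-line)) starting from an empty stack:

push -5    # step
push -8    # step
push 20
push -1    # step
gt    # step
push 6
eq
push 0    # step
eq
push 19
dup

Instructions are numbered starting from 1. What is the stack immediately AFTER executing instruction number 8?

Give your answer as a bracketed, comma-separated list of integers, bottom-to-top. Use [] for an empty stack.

Step 1 ('push -5'): [-5]
Step 2 ('push -8'): [-5, -8]
Step 3 ('push 20'): [-5, -8, 20]
Step 4 ('push -1'): [-5, -8, 20, -1]
Step 5 ('gt'): [-5, -8, 1]
Step 6 ('push 6'): [-5, -8, 1, 6]
Step 7 ('eq'): [-5, -8, 0]
Step 8 ('push 0'): [-5, -8, 0, 0]

Answer: [-5, -8, 0, 0]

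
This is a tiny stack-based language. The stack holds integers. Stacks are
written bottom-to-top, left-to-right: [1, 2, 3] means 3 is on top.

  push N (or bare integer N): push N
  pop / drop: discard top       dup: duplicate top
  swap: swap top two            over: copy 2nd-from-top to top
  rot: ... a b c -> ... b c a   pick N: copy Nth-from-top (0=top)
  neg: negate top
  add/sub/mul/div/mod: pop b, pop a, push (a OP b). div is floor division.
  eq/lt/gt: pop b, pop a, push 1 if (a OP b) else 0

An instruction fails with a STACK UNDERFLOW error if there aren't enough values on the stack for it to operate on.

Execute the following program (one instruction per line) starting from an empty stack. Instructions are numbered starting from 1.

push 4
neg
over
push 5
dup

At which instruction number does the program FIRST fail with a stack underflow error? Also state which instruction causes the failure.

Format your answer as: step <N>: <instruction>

Answer: step 3: over

Derivation:
Step 1 ('push 4'): stack = [4], depth = 1
Step 2 ('neg'): stack = [-4], depth = 1
Step 3 ('over'): needs 2 value(s) but depth is 1 — STACK UNDERFLOW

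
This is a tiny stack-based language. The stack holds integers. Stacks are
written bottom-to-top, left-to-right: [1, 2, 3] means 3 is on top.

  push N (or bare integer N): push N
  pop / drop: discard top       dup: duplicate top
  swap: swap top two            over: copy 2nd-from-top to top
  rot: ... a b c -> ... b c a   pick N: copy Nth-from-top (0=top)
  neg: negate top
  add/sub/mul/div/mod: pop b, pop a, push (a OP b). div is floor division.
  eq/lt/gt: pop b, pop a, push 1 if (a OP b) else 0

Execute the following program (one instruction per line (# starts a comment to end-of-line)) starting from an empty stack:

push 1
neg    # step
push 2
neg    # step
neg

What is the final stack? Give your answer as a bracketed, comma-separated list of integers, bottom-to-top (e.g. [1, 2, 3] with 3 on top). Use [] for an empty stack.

After 'push 1': [1]
After 'neg': [-1]
After 'push 2': [-1, 2]
After 'neg': [-1, -2]
After 'neg': [-1, 2]

Answer: [-1, 2]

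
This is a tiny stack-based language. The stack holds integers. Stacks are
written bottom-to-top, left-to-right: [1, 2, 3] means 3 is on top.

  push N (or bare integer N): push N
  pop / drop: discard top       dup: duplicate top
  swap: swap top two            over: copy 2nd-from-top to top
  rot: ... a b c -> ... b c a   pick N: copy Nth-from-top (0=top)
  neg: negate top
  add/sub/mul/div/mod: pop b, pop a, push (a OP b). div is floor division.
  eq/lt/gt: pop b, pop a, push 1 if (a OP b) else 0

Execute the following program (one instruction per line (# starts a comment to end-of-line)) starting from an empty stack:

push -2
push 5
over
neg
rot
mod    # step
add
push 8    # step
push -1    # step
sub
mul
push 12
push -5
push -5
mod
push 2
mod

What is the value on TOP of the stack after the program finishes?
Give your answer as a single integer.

After 'push -2': [-2]
After 'push 5': [-2, 5]
After 'over': [-2, 5, -2]
After 'neg': [-2, 5, 2]
After 'rot': [5, 2, -2]
After 'mod': [5, 0]
After 'add': [5]
After 'push 8': [5, 8]
After 'push -1': [5, 8, -1]
After 'sub': [5, 9]
After 'mul': [45]
After 'push 12': [45, 12]
After 'push -5': [45, 12, -5]
After 'push -5': [45, 12, -5, -5]
After 'mod': [45, 12, 0]
After 'push 2': [45, 12, 0, 2]
After 'mod': [45, 12, 0]

Answer: 0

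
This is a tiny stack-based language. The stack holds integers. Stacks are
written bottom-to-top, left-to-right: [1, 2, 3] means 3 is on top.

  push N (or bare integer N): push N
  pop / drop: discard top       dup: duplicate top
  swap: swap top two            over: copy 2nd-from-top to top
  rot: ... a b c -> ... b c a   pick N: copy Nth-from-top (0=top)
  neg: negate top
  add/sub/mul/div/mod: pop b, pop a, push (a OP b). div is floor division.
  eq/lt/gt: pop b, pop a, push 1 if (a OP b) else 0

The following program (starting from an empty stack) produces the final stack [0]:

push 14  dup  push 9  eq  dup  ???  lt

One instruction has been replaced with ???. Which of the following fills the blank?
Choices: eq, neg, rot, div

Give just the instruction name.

Stack before ???: [14, 0, 0]
Stack after ???:  [14, 1]
Checking each choice:
  eq: MATCH
  neg: produces [14, 0]
  rot: produces [0, 1]
  div: division by zero


Answer: eq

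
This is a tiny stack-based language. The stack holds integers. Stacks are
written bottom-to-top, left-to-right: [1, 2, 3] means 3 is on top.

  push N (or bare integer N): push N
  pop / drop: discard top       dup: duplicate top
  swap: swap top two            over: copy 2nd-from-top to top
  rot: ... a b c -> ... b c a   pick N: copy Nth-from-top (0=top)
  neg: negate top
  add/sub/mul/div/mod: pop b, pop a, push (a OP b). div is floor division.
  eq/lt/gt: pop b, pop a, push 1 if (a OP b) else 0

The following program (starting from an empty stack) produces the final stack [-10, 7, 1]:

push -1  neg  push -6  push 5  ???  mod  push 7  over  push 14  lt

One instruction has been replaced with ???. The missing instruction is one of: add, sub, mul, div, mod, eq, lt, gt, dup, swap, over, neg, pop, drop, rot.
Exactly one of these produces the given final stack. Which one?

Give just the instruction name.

Answer: sub

Derivation:
Stack before ???: [1, -6, 5]
Stack after ???:  [1, -11]
The instruction that transforms [1, -6, 5] -> [1, -11] is: sub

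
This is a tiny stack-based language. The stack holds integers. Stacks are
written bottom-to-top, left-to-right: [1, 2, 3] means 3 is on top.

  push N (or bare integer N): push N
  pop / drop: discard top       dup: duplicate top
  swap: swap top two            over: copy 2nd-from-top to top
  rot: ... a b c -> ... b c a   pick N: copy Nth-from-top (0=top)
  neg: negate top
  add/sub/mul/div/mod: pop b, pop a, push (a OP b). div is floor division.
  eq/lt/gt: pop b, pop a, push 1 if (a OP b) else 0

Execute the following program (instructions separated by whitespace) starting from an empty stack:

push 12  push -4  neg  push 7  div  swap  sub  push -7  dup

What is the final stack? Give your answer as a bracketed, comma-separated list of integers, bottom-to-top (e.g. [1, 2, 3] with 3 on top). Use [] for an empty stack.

After 'push 12': [12]
After 'push -4': [12, -4]
After 'neg': [12, 4]
After 'push 7': [12, 4, 7]
After 'div': [12, 0]
After 'swap': [0, 12]
After 'sub': [-12]
After 'push -7': [-12, -7]
After 'dup': [-12, -7, -7]

Answer: [-12, -7, -7]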